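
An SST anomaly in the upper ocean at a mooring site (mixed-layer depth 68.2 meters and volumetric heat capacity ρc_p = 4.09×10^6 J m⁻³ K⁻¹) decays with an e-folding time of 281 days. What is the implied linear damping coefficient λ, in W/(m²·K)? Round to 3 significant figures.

Areal heat capacity C = ρc_p × D = 4.09×10^6 × 68.2 = 2.79×10^8 J m⁻² K⁻¹.
τ = 281 days = 2.43×10^7 s.
λ = C / τ = 2.79×10^8 / 2.43×10^7 = 11.5 W/(m²·K).

11.5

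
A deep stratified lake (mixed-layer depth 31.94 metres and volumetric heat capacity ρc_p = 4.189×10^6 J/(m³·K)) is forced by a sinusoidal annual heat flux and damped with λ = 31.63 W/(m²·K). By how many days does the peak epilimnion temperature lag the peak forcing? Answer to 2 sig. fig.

Areal heat capacity C = ρc_p × D = 4.189×10^6 × 31.94 = 1.34×10^8 J/(m²·K).
ω = 2π / 3.15×10^7 s = 1.99×10^-7 s⁻¹.
Phase lag φ = arctan(Cω/λ) = arctan(26.7/31.63) = 0.700 rad.
Time lag = φ / ω = 0.700 / 1.99×10^-7 = 3.51×10^6 s = 40.7 days.

41 days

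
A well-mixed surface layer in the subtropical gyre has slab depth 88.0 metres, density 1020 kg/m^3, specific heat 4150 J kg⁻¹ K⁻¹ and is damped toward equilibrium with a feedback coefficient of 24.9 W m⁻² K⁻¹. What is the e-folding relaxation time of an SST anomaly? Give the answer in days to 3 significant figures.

173 days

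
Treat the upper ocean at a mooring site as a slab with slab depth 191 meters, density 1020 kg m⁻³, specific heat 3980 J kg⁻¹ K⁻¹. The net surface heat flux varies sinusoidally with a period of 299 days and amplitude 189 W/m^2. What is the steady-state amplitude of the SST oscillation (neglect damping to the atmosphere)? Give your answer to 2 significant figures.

1.0 K

Areal heat capacity C = ρ c_p D = 1020 × 3980 × 191 = 7.75×10^8 J m⁻² K⁻¹.
Angular frequency ω = 2π / T = 2π / 2.58×10^7 s = 2.43×10^-7 s⁻¹.
Cω = 7.75×10^8 × 2.43×10^-7 = 189 W/(m²·K).
Amplitude A = F₀ / (Cω) = 189 / 189 = 1.00 K.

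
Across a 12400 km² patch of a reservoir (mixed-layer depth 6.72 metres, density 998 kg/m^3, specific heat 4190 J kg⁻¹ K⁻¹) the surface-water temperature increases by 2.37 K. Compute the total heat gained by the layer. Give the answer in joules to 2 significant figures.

8.3×10^17 J

Areal heat capacity C = ρ c_p D = 998 × 4190 × 6.72 = 2.81×10^7 J/(m²·K).
Heat per unit area: q = C ΔT = 2.81×10^7 × 2.37 = 6.66×10^7 J/m².
Total heat: Q = q × A = 6.66×10^7 × (12400 × 10⁶ m²) = 8.26×10^17 J.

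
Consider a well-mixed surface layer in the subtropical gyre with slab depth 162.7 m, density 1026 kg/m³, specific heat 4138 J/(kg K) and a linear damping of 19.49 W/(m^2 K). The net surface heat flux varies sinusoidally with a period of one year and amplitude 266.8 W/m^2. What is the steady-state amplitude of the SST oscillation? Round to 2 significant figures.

Areal heat capacity C = ρ c_p D = 1026 × 4138 × 162.7 = 6.91×10^8 J/(m^2 K).
Angular frequency ω = 2π / T = 2π / 3.15×10^7 s = 1.99×10^-7 s⁻¹.
√((Cω)² + λ²) = √((138)² + 19.49²) = 139 W/(m²·K).
Amplitude A = F₀ / √((Cω)²+λ²) = 266.8 / 139 = 1.92 K.

1.9 K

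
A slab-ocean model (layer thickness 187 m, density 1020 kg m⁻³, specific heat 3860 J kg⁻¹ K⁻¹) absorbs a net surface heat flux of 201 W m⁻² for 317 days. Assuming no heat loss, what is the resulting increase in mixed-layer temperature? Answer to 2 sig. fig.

Areal heat capacity C = ρ c_p D = 1020 × 3860 × 187 = 7.36×10^8 J/(m²·K).
Net heat input Q = F Δt = 201 × (317 days × 86400 s/day) = 5.51×10^9 J/m².
ΔT = Q / C = 5.51×10^9 / 7.36×10^8 = 7.48 K.

7.5 K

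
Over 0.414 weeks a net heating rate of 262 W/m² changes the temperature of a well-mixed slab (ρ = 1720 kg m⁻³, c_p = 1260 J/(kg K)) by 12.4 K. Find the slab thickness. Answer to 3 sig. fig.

2.44 m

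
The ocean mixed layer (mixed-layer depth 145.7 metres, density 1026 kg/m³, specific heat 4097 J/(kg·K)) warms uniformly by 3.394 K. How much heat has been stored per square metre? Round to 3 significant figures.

2.08×10^9

Areal heat capacity C = ρ c_p D = 1026 × 4097 × 145.7 = 6.12×10^8 J/(m²·K).
ΔQ = C ΔT = 6.12×10^8 × 3.394 = 2.08×10^9 J/m².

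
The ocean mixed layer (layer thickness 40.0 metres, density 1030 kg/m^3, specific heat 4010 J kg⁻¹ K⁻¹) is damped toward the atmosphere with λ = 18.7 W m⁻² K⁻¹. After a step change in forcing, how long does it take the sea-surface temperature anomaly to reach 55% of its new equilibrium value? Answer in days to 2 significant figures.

Areal heat capacity C = ρ c_p D = 1030 × 4010 × 40.0 = 1.65×10^8 J/(m²·K).
τ = C / λ = 1.65×10^8 / 18.7 = 8.83×10^6 s.
Fraction reached: 1 − e^(−t/τ) = 0.55 ⇒ t = −τ ln(1 − 0.55) = τ × 0.799.
t = 7.05×10^6 s = 81.7 days.

82 days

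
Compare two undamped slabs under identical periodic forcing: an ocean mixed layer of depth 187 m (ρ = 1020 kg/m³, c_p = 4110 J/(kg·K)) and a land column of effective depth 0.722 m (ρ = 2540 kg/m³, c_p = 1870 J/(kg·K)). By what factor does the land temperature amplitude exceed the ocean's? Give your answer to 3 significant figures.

C_ocean = 1020 × 4110 × 187 = 7.84×10^8 J/(m²·K).
C_land = 2540 × 1870 × 0.722 = 3.43×10^6 J/(m²·K).
Undamped amplitude ∝ 1/C, so A_land/A_ocean = C_ocean/C_land = 229.

229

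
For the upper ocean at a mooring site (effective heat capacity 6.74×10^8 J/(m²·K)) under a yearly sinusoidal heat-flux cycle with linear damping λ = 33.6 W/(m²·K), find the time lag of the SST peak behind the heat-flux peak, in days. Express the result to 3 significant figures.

77.0 days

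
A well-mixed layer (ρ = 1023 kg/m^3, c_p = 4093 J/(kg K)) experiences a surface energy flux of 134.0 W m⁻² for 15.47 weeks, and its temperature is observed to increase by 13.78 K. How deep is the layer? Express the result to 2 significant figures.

22 m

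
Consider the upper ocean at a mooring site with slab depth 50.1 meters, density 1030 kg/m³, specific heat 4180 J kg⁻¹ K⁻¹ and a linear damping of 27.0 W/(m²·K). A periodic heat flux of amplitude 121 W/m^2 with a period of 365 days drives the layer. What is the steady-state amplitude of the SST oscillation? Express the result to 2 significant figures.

Areal heat capacity C = ρ c_p D = 1030 × 4180 × 50.1 = 2.16×10^8 J/(m^2 K).
Angular frequency ω = 2π / T = 2π / 3.15×10^7 s = 1.99×10^-7 s⁻¹.
√((Cω)² + λ²) = √((43.0)² + 27.0²) = 50.8 W/(m²·K).
Amplitude A = F₀ / √((Cω)²+λ²) = 121 / 50.8 = 2.38 K.

2.4 K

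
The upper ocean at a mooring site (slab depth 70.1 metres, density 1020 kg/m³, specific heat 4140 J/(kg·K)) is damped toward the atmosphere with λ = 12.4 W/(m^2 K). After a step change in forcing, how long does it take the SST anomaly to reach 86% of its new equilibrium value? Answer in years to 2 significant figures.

1.5 years

Areal heat capacity C = ρ c_p D = 1020 × 4140 × 70.1 = 2.96×10^8 J/(m²·K).
τ = C / λ = 2.96×10^8 / 12.4 = 2.39×10^7 s.
Fraction reached: 1 − e^(−t/τ) = 0.86 ⇒ t = −τ ln(1 − 0.86) = τ × 1.97.
t = 4.69×10^7 s = 1.49 years.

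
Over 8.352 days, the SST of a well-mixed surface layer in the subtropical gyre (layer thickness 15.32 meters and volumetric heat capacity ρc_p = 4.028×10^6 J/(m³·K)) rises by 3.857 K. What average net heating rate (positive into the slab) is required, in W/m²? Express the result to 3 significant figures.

330

Areal heat capacity C = ρc_p × D = 4.028×10^6 × 15.32 = 6.17×10^7 J/(m^2 K).
Required heat per unit area: Q = C ΔT = 6.17×10^7 × 3.857 = 2.38×10^8 J/m².
Flux F = Q / Δt = 2.38×10^8 / 7.22×10^5 s = 330 W/m².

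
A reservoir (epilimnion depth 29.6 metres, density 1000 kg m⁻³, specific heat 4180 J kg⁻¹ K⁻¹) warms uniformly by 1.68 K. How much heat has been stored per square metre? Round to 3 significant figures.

2.08×10^8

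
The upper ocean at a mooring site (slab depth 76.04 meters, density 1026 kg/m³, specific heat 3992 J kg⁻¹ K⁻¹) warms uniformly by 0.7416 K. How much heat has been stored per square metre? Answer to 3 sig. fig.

2.31×10^8

Areal heat capacity C = ρ c_p D = 1026 × 3992 × 76.04 = 3.11×10^8 J/(m^2 K).
ΔQ = C ΔT = 3.11×10^8 × 0.7416 = 2.31×10^8 J/m².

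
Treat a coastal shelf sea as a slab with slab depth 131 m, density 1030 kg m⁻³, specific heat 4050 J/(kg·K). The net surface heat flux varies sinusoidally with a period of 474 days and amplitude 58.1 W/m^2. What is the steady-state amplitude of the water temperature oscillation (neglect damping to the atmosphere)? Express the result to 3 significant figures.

0.693 K

Areal heat capacity C = ρ c_p D = 1030 × 4050 × 131 = 5.46×10^8 J m⁻² K⁻¹.
Angular frequency ω = 2π / T = 2π / 4.10×10^7 s = 1.53×10^-7 s⁻¹.
Cω = 5.46×10^8 × 1.53×10^-7 = 83.8 W/(m²·K).
Amplitude A = F₀ / (Cω) = 58.1 / 83.8 = 0.693 K.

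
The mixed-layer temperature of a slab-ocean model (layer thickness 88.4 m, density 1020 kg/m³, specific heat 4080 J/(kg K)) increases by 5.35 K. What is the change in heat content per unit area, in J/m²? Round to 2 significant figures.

Areal heat capacity C = ρ c_p D = 1020 × 4080 × 88.4 = 3.68×10^8 J/(m^2 K).
ΔQ = C ΔT = 3.68×10^8 × 5.35 = 1.97×10^9 J/m².

2.0×10^9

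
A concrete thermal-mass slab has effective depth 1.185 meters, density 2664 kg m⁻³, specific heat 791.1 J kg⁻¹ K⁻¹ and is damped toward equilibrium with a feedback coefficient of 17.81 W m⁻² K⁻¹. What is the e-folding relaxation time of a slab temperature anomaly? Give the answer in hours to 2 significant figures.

39 hours

Areal heat capacity C = ρ c_p D = 2664 × 791.1 × 1.185 = 2.50×10^6 J/(m²·K).
Relaxation time τ = C / λ = 2.50×10^6 / 17.81 = 1.40×10^5 s.
In hours: 1.40×10^5 s / (3600 s/hour) = 39.0 hours.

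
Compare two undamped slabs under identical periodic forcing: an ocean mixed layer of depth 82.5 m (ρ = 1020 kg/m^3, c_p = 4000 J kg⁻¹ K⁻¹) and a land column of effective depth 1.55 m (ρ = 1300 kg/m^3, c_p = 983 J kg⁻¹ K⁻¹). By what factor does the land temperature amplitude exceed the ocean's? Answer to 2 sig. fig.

170

C_ocean = 1020 × 4000 × 82.5 = 3.37×10^8 J/(m²·K).
C_land = 1300 × 983 × 1.55 = 1.98×10^6 J/(m²·K).
Undamped amplitude ∝ 1/C, so A_land/A_ocean = C_ocean/C_land = 170.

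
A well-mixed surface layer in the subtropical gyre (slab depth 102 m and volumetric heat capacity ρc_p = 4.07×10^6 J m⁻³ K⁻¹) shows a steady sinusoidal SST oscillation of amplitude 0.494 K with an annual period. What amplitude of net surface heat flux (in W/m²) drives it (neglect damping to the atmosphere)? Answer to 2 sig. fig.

Areal heat capacity C = ρc_p × D = 4.07×10^6 × 102 = 4.15×10^8 J/(m^2 K).
ω = 2π / 3.15×10^7 s = 1.99×10^-7 s⁻¹.
Cω = 4.15×10^8 × 1.99×10^-7 = 82.7 W/(m²·K).
F₀ = A × Cω = 0.494 × 82.7 = 40.9 W/m².

41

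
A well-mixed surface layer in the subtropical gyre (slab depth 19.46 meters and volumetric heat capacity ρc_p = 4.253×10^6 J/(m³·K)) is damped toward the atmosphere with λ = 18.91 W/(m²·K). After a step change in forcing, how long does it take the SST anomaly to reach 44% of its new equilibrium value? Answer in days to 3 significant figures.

Areal heat capacity C = ρc_p × D = 4.253×10^6 × 19.46 = 8.28×10^7 J/(m^2 K).
τ = C / λ = 8.28×10^7 / 18.91 = 4.38×10^6 s.
Fraction reached: 1 − e^(−t/τ) = 0.44 ⇒ t = −τ ln(1 − 0.44) = τ × 0.580.
t = 2.54×10^6 s = 29.4 days.

29.4 days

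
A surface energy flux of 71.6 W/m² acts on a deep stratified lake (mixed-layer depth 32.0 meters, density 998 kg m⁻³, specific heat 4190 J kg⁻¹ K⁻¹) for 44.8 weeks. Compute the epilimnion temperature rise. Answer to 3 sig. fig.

14.5 K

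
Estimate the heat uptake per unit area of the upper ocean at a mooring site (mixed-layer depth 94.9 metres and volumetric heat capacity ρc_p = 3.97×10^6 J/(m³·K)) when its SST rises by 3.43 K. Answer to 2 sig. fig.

1.3×10^9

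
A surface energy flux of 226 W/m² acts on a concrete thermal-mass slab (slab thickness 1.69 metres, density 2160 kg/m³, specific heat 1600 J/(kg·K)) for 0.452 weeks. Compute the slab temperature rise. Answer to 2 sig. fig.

11 K

Areal heat capacity C = ρ c_p D = 2160 × 1600 × 1.69 = 5.84×10^6 J m⁻² K⁻¹.
Net heat input Q = F Δt = 226 × (0.452 weeks × 6.048×10^5 s/week) = 6.18×10^7 J/m².
ΔT = Q / C = 6.18×10^7 / 5.84×10^6 = 10.6 K.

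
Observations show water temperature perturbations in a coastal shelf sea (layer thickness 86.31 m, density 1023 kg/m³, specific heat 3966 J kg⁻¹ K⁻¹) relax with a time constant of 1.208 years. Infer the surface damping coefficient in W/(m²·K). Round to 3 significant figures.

Areal heat capacity C = ρ c_p D = 1023 × 3966 × 86.31 = 3.50×10^8 J/(m²·K).
τ = 1.208 years = 3.81×10^7 s.
λ = C / τ = 3.50×10^8 / 3.81×10^7 = 9.19 W/(m²·K).

9.19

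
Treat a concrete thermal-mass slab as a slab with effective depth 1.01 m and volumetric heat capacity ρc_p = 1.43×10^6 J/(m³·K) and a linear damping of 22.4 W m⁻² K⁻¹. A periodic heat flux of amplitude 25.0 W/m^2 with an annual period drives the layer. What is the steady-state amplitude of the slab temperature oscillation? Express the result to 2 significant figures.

1.1 K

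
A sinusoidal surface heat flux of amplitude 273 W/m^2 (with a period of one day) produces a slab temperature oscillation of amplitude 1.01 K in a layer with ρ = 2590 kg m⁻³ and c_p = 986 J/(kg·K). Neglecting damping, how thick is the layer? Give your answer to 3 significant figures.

1.46 m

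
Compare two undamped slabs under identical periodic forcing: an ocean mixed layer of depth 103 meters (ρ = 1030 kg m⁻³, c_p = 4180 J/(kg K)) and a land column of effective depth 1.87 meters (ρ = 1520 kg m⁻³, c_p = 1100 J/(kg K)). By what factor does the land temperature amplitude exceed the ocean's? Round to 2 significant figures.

C_ocean = 1030 × 4180 × 103 = 4.43×10^8 J/(m²·K).
C_land = 1520 × 1100 × 1.87 = 3.13×10^6 J/(m²·K).
Undamped amplitude ∝ 1/C, so A_land/A_ocean = C_ocean/C_land = 142.

140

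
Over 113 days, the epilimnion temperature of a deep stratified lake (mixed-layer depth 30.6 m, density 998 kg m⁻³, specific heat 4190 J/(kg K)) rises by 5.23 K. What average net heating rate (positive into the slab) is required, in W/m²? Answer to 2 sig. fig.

69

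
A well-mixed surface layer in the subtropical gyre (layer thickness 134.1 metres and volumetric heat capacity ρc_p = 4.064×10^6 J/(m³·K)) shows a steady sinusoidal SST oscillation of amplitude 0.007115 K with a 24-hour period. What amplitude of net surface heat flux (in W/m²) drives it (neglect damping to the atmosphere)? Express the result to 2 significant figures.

280

Areal heat capacity C = ρc_p × D = 4.064×10^6 × 134.1 = 5.45×10^8 J m⁻² K⁻¹.
ω = 2π / 86400 s = 7.27×10^-5 s⁻¹.
Cω = 5.45×10^8 × 7.27×10^-5 = 39600 W/(m²·K).
F₀ = A × Cω = 0.007115 × 39600 = 282 W/m².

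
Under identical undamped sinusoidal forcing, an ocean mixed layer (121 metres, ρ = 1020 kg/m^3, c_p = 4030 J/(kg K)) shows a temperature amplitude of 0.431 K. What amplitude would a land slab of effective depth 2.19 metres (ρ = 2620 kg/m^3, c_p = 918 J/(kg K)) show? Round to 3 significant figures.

C_ocean = 4.97×10^8 J/(m²·K); C_land = 5.27×10^6 J/(m²·K).
A ∝ 1/C ⇒ A_land = A_ocean × C_ocean/C_land = 0.431 × 94.4 = 40.7 K.

40.7 K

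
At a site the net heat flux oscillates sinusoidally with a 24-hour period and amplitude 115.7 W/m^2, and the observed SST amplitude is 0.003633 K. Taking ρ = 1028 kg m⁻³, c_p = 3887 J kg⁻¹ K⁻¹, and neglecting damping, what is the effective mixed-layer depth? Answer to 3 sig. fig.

ω = 2π / 86400 s = 7.27×10^-5 s⁻¹.
Required C = F₀ / (A ω) = 115.7 / (0.003633 × 7.27×10^-5) = 4.38×10^8 J/(m²·K).
D = C / (ρ c_p) = 4.38×10^8 / (1028 × 3887) = 110 m.

110 m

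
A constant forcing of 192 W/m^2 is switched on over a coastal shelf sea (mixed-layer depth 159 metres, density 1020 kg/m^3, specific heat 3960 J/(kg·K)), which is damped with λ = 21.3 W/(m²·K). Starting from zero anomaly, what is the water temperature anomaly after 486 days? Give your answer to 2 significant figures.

6.8 K

Areal heat capacity C = ρ c_p D = 1020 × 3960 × 159 = 6.42×10^8 J/(m^2 K).
τ = C / λ = 6.42×10^8 / 21.3 = 3.02×10^7 s.
Equilibrium anomaly ΔT_eq = F / λ = 192 / 21.3 = 9.01 K.
t = 486 days = 4.20×10^7 s, so t/τ = 1.39.
ΔT(t) = ΔT_eq (1 − e^(−t/τ)) = 9.01 × (1 − e^−1.39) = 6.77 K.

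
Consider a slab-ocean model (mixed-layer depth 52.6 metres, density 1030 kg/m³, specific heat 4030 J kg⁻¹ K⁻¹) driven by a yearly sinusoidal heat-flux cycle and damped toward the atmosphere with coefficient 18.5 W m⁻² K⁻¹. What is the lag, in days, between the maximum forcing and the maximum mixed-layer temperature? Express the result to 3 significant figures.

67.9 days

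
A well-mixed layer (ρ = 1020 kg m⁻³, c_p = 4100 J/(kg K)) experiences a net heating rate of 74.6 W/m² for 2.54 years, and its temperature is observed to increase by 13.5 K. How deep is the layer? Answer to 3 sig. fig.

106 m

Heat input Q = F Δt = 74.6 × 8.02×10^7 s = 5.98×10^9 J/m².
Required areal heat capacity C = Q / ΔT = 4.43×10^8 J/(m²·K).
Depth D = C / (ρ c_p) = 4.43×10^8 / (1020 × 4100) = 106 m.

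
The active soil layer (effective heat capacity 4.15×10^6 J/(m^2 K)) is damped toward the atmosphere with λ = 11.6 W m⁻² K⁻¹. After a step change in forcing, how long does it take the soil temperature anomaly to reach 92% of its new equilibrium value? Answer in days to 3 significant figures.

Areal heat capacity C = 4.15×10^6 J/(m^2 K) (given).
τ = C / λ = 4.15×10^6 / 11.6 = 3.58×10^5 s.
Fraction reached: 1 − e^(−t/τ) = 0.92 ⇒ t = −τ ln(1 − 0.92) = τ × 2.53.
t = 9.04×10^5 s = 10.5 days.

10.5 days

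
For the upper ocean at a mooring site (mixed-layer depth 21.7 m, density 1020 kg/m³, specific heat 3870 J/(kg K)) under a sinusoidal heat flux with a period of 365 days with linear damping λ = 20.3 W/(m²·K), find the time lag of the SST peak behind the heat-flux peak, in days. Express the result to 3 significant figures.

40.6 days

Areal heat capacity C = ρ c_p D = 1020 × 3870 × 21.7 = 8.57×10^7 J m⁻² K⁻¹.
ω = 2π / 3.15×10^7 s = 1.99×10^-7 s⁻¹.
Phase lag φ = arctan(Cω/λ) = arctan(17.1/20.3) = 0.699 rad.
Time lag = φ / ω = 0.699 / 1.99×10^-7 = 3.51×10^6 s = 40.6 days.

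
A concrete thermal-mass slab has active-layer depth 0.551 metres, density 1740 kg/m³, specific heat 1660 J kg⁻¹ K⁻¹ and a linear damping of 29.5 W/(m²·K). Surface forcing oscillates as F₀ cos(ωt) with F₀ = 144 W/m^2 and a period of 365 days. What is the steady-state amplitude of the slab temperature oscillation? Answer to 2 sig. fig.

4.9 K

Areal heat capacity C = ρ c_p D = 1740 × 1660 × 0.551 = 1.59×10^6 J/(m²·K).
Angular frequency ω = 2π / T = 2π / 3.15×10^7 s = 1.99×10^-7 s⁻¹.
√((Cω)² + λ²) = √((0.317)² + 29.5²) = 29.5 W/(m²·K).
Amplitude A = F₀ / √((Cω)²+λ²) = 144 / 29.5 = 4.88 K.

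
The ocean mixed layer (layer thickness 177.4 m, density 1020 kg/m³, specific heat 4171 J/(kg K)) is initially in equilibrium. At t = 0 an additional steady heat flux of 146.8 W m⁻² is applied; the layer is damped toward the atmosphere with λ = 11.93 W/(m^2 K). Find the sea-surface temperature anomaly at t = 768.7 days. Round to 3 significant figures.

8.00 K

Areal heat capacity C = ρ c_p D = 1020 × 4171 × 177.4 = 7.55×10^8 J/(m^2 K).
τ = C / λ = 7.55×10^8 / 11.93 = 6.33×10^7 s.
Equilibrium anomaly ΔT_eq = F / λ = 146.8 / 11.93 = 12.3 K.
t = 768.7 days = 6.64×10^7 s, so t/τ = 1.05.
ΔT(t) = ΔT_eq (1 − e^(−t/τ)) = 12.3 × (1 − e^−1.05) = 8.00 K.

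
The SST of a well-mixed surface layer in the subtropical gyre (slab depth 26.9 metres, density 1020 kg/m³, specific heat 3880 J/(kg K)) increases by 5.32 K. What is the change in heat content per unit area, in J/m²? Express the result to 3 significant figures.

Areal heat capacity C = ρ c_p D = 1020 × 3880 × 26.9 = 1.06×10^8 J m⁻² K⁻¹.
ΔQ = C ΔT = 1.06×10^8 × 5.32 = 5.66×10^8 J/m².

5.66×10^8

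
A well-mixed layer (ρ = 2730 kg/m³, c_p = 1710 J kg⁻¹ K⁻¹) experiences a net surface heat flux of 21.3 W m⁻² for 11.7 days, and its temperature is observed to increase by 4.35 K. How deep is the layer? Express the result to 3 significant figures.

1.06 m

Heat input Q = F Δt = 21.3 × 1.01×10^6 s = 2.15×10^7 J/m².
Required areal heat capacity C = Q / ΔT = 4.95×10^6 J/(m²·K).
Depth D = C / (ρ c_p) = 4.95×10^6 / (2730 × 1710) = 1.06 m.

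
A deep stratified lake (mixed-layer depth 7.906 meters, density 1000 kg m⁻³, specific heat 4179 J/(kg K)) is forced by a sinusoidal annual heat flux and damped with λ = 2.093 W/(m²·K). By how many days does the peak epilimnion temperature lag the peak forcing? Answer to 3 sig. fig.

Areal heat capacity C = ρ c_p D = 1000 × 4179 × 7.906 = 3.30×10^7 J m⁻² K⁻¹.
ω = 2π / 3.15×10^7 s = 1.99×10^-7 s⁻¹.
Phase lag φ = arctan(Cω/λ) = arctan(6.58/2.093) = 1.26 rad.
Time lag = φ / ω = 1.26 / 1.99×10^-7 = 6.34×10^6 s = 73.4 days.

73.4 days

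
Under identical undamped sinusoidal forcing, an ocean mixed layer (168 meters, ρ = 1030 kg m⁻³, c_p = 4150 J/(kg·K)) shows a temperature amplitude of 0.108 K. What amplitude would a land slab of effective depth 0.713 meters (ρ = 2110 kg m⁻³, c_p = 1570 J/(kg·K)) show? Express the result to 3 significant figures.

C_ocean = 7.18×10^8 J/(m²·K); C_land = 2.36×10^6 J/(m²·K).
A ∝ 1/C ⇒ A_land = A_ocean × C_ocean/C_land = 0.108 × 304 = 32.8 K.

32.8 K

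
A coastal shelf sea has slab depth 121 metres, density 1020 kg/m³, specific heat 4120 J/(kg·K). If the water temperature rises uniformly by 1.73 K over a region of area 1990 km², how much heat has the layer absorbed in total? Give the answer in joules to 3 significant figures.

1.75×10^18 J

Areal heat capacity C = ρ c_p D = 1020 × 4120 × 121 = 5.08×10^8 J/(m^2 K).
Heat per unit area: q = C ΔT = 5.08×10^8 × 1.73 = 8.80×10^8 J/m².
Total heat: Q = q × A = 8.80×10^8 × (1990 × 10⁶ m²) = 1.75×10^18 J.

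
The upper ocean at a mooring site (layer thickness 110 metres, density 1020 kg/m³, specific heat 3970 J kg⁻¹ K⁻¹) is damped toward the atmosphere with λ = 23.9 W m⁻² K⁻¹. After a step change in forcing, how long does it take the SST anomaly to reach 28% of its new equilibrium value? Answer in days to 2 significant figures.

71 days

Areal heat capacity C = ρ c_p D = 1020 × 3970 × 110 = 4.45×10^8 J/(m^2 K).
τ = C / λ = 4.45×10^8 / 23.9 = 1.86×10^7 s.
Fraction reached: 1 − e^(−t/τ) = 0.28 ⇒ t = −τ ln(1 − 0.28) = τ × 0.329.
t = 6.12×10^6 s = 70.9 days.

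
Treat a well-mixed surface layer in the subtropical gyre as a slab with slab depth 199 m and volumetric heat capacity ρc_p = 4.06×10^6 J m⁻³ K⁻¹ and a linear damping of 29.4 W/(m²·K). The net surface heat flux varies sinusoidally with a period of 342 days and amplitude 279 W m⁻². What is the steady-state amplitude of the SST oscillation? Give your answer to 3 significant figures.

1.60 K

Areal heat capacity C = ρc_p × D = 4.06×10^6 × 199 = 8.08×10^8 J m⁻² K⁻¹.
Angular frequency ω = 2π / T = 2π / 2.95×10^7 s = 2.13×10^-7 s⁻¹.
√((Cω)² + λ²) = √((172)² + 29.4²) = 174 W/(m²·K).
Amplitude A = F₀ / √((Cω)²+λ²) = 279 / 174 = 1.60 K.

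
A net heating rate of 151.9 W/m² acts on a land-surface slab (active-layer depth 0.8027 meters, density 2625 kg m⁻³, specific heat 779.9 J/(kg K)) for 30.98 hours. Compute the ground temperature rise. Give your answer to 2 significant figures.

10 K

Areal heat capacity C = ρ c_p D = 2625 × 779.9 × 0.8027 = 1.64×10^6 J/(m^2 K).
Net heat input Q = F Δt = 151.9 × (30.98 hours × 3600 s/hour) = 1.69×10^7 J/m².
ΔT = Q / C = 1.69×10^7 / 1.64×10^6 = 10.3 K.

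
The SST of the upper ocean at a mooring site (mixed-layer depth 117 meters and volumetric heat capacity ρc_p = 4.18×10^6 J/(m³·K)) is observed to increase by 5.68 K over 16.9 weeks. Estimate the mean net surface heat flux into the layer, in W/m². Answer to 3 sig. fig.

272

Areal heat capacity C = ρc_p × D = 4.18×10^6 × 117 = 4.89×10^8 J/(m^2 K).
Required heat per unit area: Q = C ΔT = 4.89×10^8 × 5.68 = 2.78×10^9 J/m².
Flux F = Q / Δt = 2.78×10^9 / 1.02×10^7 s = 272 W/m².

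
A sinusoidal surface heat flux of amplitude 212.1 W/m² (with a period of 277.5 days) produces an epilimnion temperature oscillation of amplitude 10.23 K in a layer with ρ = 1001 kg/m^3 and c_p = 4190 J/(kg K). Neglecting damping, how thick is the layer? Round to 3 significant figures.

ω = 2π / 2.40×10^7 s = 2.62×10^-7 s⁻¹.
Required C = F₀ / (A ω) = 212.1 / (10.23 × 2.62×10^-7) = 7.91×10^7 J/(m²·K).
D = C / (ρ c_p) = 7.91×10^7 / (1001 × 4190) = 18.9 m.

18.9 m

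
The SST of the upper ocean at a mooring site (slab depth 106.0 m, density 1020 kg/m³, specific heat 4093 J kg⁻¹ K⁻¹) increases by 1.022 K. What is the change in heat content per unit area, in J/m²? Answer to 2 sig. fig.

4.5×10^8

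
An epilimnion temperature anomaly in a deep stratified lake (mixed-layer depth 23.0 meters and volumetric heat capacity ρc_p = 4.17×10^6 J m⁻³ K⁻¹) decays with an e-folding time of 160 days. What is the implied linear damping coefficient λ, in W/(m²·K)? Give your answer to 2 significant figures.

Areal heat capacity C = ρc_p × D = 4.17×10^6 × 23.0 = 9.59×10^7 J/(m^2 K).
τ = 160 days = 1.38×10^7 s.
λ = C / τ = 9.59×10^7 / 1.38×10^7 = 6.94 W/(m²·K).

6.9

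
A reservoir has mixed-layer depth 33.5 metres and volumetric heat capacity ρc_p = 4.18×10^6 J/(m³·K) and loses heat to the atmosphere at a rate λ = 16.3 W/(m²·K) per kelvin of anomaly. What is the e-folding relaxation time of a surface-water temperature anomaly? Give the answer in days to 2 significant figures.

99 days

Areal heat capacity C = ρc_p × D = 4.18×10^6 × 33.5 = 1.40×10^8 J/(m²·K).
Relaxation time τ = C / λ = 1.40×10^8 / 16.3 = 8.59×10^6 s.
In days: 8.59×10^6 s / (86400 s/day) = 99.4 days.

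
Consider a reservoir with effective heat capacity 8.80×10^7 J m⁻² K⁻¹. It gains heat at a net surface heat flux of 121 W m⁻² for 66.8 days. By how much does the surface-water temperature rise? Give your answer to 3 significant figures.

7.94 K

Areal heat capacity C = 8.80×10^7 J m⁻² K⁻¹ (given).
Net heat input Q = F Δt = 121 × (66.8 days × 86400 s/day) = 6.98×10^8 J/m².
ΔT = Q / C = 6.98×10^8 / 8.80×10^7 = 7.94 K.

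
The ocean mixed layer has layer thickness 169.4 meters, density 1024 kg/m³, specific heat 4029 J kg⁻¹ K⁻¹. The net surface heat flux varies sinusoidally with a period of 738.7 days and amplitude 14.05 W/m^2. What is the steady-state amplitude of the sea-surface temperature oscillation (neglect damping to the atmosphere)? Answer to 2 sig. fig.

0.20 K

Areal heat capacity C = ρ c_p D = 1024 × 4029 × 169.4 = 6.99×10^8 J/(m^2 K).
Angular frequency ω = 2π / T = 2π / 6.38×10^7 s = 9.84×10^-8 s⁻¹.
Cω = 6.99×10^8 × 9.84×10^-8 = 68.8 W/(m²·K).
Amplitude A = F₀ / (Cω) = 14.05 / 68.8 = 0.204 K.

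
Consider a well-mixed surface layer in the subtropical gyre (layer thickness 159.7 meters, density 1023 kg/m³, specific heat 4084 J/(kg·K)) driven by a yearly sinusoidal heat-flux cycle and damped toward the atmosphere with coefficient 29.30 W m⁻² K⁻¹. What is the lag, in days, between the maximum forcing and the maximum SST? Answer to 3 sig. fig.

Areal heat capacity C = ρ c_p D = 1023 × 4084 × 159.7 = 6.67×10^8 J m⁻² K⁻¹.
ω = 2π / 3.15×10^7 s = 1.99×10^-7 s⁻¹.
Phase lag φ = arctan(Cω/λ) = arctan(133/29.30) = 1.35 rad.
Time lag = φ / ω = 1.35 / 1.99×10^-7 = 6.80×10^6 s = 78.6 days.

78.6 days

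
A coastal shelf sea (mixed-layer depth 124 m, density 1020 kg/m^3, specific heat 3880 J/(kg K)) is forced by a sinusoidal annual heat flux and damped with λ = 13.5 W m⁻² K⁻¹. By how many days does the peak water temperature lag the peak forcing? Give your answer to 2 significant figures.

Areal heat capacity C = ρ c_p D = 1020 × 3880 × 124 = 4.91×10^8 J m⁻² K⁻¹.
ω = 2π / 3.15×10^7 s = 1.99×10^-7 s⁻¹.
Phase lag φ = arctan(Cω/λ) = arctan(97.8/13.5) = 1.43 rad.
Time lag = φ / ω = 1.43 / 1.99×10^-7 = 7.20×10^6 s = 83.3 days.

83 days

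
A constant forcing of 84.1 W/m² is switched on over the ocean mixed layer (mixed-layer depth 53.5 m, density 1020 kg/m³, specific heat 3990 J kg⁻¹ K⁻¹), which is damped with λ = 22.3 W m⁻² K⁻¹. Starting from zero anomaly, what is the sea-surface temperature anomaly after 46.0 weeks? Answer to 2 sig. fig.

3.6 K

Areal heat capacity C = ρ c_p D = 1020 × 3990 × 53.5 = 2.18×10^8 J/(m²·K).
τ = C / λ = 2.18×10^8 / 22.3 = 9.76×10^6 s.
Equilibrium anomaly ΔT_eq = F / λ = 84.1 / 22.3 = 3.77 K.
t = 46.0 weeks = 2.78×10^7 s, so t/τ = 2.85.
ΔT(t) = ΔT_eq (1 − e^(−t/τ)) = 3.77 × (1 − e^−2.85) = 3.55 K.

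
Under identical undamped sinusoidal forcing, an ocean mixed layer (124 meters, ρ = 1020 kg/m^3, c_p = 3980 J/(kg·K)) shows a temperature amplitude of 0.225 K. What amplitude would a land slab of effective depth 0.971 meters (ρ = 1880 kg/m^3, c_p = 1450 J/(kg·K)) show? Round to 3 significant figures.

C_ocean = 5.03×10^8 J/(m²·K); C_land = 2.65×10^6 J/(m²·K).
A ∝ 1/C ⇒ A_land = A_ocean × C_ocean/C_land = 0.225 × 190 = 42.8 K.

42.8 K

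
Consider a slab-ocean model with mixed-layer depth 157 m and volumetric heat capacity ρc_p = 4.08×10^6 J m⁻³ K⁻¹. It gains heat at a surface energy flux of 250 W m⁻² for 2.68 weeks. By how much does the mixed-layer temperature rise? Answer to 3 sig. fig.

Areal heat capacity C = ρc_p × D = 4.08×10^6 × 157 = 6.41×10^8 J/(m²·K).
Net heat input Q = F Δt = 250 × (2.68 weeks × 6.048×10^5 s/week) = 4.05×10^8 J/m².
ΔT = Q / C = 4.05×10^8 / 6.41×10^8 = 0.633 K.

0.633 K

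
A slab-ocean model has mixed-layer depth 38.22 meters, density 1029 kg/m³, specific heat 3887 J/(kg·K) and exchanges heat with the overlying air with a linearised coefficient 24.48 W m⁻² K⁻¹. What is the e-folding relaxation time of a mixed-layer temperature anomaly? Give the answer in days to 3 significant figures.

Areal heat capacity C = ρ c_p D = 1029 × 3887 × 38.22 = 1.53×10^8 J m⁻² K⁻¹.
Relaxation time τ = C / λ = 1.53×10^8 / 24.48 = 6.24×10^6 s.
In days: 6.24×10^6 s / (86400 s/day) = 72.3 days.

72.3 days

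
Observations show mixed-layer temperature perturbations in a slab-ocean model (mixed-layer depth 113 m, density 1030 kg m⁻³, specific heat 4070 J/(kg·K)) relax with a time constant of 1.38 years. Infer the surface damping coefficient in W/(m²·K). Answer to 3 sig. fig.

Areal heat capacity C = ρ c_p D = 1030 × 4070 × 113 = 4.74×10^8 J/(m^2 K).
τ = 1.38 years = 4.35×10^7 s.
λ = C / τ = 4.74×10^8 / 4.35×10^7 = 10.9 W/(m²·K).

10.9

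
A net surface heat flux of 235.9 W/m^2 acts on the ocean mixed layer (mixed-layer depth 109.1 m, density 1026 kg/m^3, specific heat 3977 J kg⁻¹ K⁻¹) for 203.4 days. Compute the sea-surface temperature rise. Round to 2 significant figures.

Areal heat capacity C = ρ c_p D = 1026 × 3977 × 109.1 = 4.45×10^8 J/(m²·K).
Net heat input Q = F Δt = 235.9 × (203.4 days × 86400 s/day) = 4.15×10^9 J/m².
ΔT = Q / C = 4.15×10^9 / 4.45×10^8 = 9.31 K.

9.3 K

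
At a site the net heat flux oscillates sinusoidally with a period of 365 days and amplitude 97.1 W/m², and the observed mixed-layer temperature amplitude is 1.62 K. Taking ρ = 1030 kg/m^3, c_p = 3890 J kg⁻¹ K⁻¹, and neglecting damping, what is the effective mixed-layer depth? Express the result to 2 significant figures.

75 m

ω = 2π / 3.15×10^7 s = 1.99×10^-7 s⁻¹.
Required C = F₀ / (A ω) = 97.1 / (1.62 × 1.99×10^-7) = 3.01×10^8 J/(m²·K).
D = C / (ρ c_p) = 3.01×10^8 / (1030 × 3890) = 75.1 m.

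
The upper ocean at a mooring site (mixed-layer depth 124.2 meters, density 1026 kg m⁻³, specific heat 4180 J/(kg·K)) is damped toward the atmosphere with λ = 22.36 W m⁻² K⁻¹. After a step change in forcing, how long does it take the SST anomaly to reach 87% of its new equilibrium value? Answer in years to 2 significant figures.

1.5 years

Areal heat capacity C = ρ c_p D = 1026 × 4180 × 124.2 = 5.33×10^8 J/(m²·K).
τ = C / λ = 5.33×10^8 / 22.36 = 2.38×10^7 s.
Fraction reached: 1 − e^(−t/τ) = 0.87 ⇒ t = −τ ln(1 − 0.87) = τ × 2.04.
t = 4.86×10^7 s = 1.54 years.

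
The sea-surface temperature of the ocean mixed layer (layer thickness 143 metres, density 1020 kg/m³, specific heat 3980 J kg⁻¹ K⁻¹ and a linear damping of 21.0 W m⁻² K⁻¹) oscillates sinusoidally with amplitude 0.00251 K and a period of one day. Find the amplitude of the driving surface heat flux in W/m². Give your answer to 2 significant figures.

Areal heat capacity C = ρ c_p D = 1020 × 3980 × 143 = 5.81×10^8 J m⁻² K⁻¹.
ω = 2π / 86400 s = 7.27×10^-5 s⁻¹.
√((Cω)² + λ²) = √((42200)² + 21.0²) = 42200 W/(m²·K).
F₀ = A × √((Cω)²+λ²) = 0.00251 × 42200 = 106 W/m².

110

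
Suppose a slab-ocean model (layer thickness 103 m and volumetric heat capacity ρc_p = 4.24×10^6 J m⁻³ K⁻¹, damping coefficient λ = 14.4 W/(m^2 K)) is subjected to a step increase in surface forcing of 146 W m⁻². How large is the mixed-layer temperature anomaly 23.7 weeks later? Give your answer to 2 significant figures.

3.8 K

Areal heat capacity C = ρc_p × D = 4.24×10^6 × 103 = 4.37×10^8 J/(m^2 K).
τ = C / λ = 4.37×10^8 / 14.4 = 3.03×10^7 s.
Equilibrium anomaly ΔT_eq = F / λ = 146 / 14.4 = 10.1 K.
t = 23.7 weeks = 1.43×10^7 s, so t/τ = 0.473.
ΔT(t) = ΔT_eq (1 − e^(−t/τ)) = 10.1 × (1 − e^−0.473) = 3.82 K.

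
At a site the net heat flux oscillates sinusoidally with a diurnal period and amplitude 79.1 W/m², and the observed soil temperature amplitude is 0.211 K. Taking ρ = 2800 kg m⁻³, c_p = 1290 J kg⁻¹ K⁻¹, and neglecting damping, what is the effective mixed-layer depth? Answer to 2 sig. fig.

1.4 m

ω = 2π / 86400 s = 7.27×10^-5 s⁻¹.
Required C = F₀ / (A ω) = 79.1 / (0.211 × 7.27×10^-5) = 5.15×10^6 J/(m²·K).
D = C / (ρ c_p) = 5.15×10^6 / (2800 × 1290) = 1.43 m.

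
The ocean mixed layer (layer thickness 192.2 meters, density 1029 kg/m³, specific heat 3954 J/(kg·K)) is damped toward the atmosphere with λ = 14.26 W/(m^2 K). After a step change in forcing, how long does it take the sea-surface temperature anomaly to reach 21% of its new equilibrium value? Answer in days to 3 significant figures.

Areal heat capacity C = ρ c_p D = 1029 × 3954 × 192.2 = 7.82×10^8 J/(m^2 K).
τ = C / λ = 7.82×10^8 / 14.26 = 5.48×10^7 s.
Fraction reached: 1 − e^(−t/τ) = 0.21 ⇒ t = −τ ln(1 − 0.21) = τ × 0.236.
t = 1.29×10^7 s = 150 days.

150 days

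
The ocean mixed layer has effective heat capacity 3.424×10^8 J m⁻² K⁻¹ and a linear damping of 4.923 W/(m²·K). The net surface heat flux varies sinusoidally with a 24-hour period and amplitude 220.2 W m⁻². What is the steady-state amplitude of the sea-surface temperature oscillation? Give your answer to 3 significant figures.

0.00884 K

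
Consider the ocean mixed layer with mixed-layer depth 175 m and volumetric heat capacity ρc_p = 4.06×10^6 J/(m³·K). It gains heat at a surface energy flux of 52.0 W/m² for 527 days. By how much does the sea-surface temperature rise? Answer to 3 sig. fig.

3.33 K

Areal heat capacity C = ρc_p × D = 4.06×10^6 × 175 = 7.10×10^8 J m⁻² K⁻¹.
Net heat input Q = F Δt = 52.0 × (527 days × 86400 s/day) = 2.37×10^9 J/m².
ΔT = Q / C = 2.37×10^9 / 7.10×10^8 = 3.33 K.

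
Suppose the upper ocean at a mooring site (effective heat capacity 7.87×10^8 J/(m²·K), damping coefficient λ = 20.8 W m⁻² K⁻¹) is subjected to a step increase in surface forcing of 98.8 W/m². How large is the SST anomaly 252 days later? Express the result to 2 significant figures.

Areal heat capacity C = 7.87×10^8 J/(m²·K) (given).
τ = C / λ = 7.87×10^8 / 20.8 = 3.78×10^7 s.
Equilibrium anomaly ΔT_eq = F / λ = 98.8 / 20.8 = 4.75 K.
t = 252 days = 2.18×10^7 s, so t/τ = 0.575.
ΔT(t) = ΔT_eq (1 − e^(−t/τ)) = 4.75 × (1 − e^−0.575) = 2.08 K.

2.1 K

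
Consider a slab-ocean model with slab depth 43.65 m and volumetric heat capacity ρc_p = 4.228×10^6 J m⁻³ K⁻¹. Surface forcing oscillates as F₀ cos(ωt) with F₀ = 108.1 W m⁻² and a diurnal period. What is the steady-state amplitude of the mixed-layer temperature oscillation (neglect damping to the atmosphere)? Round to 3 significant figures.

0.00805 K

Areal heat capacity C = ρc_p × D = 4.228×10^6 × 43.65 = 1.85×10^8 J m⁻² K⁻¹.
Angular frequency ω = 2π / T = 2π / 86400 s = 7.27×10^-5 s⁻¹.
Cω = 1.85×10^8 × 7.27×10^-5 = 13400 W/(m²·K).
Amplitude A = F₀ / (Cω) = 108.1 / 13400 = 0.00805 K.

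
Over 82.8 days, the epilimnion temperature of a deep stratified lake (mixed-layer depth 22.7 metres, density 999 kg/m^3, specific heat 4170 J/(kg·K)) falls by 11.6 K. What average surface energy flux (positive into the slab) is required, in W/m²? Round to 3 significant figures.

-153

Areal heat capacity C = ρ c_p D = 999 × 4170 × 22.7 = 9.46×10^7 J m⁻² K⁻¹.
Required heat per unit area: Q = C ΔT = 9.46×10^7 × -11.6 = -1.10×10^9 J/m².
Flux F = Q / Δt = -1.10×10^9 / 7.15×10^6 s = -153 W/m².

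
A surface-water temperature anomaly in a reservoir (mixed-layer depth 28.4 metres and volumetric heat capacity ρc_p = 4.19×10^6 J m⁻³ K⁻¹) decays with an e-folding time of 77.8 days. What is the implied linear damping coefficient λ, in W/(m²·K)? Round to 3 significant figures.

17.7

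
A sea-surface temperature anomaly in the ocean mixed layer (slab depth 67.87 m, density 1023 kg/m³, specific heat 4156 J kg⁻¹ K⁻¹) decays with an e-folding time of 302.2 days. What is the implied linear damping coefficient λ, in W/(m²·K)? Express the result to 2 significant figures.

Areal heat capacity C = ρ c_p D = 1023 × 4156 × 67.87 = 2.89×10^8 J m⁻² K⁻¹.
τ = 302.2 days = 2.61×10^7 s.
λ = C / τ = 2.89×10^8 / 2.61×10^7 = 11.1 W/(m²·K).

11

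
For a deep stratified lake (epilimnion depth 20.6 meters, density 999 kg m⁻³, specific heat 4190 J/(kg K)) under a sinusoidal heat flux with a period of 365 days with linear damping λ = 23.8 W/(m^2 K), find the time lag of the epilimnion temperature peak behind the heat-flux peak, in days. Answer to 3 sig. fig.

Areal heat capacity C = ρ c_p D = 999 × 4190 × 20.6 = 8.62×10^7 J/(m²·K).
ω = 2π / 3.15×10^7 s = 1.99×10^-7 s⁻¹.
Phase lag φ = arctan(Cω/λ) = arctan(17.2/23.8) = 0.625 rad.
Time lag = φ / ω = 0.625 / 1.99×10^-7 = 3.14×10^6 s = 36.3 days.

36.3 days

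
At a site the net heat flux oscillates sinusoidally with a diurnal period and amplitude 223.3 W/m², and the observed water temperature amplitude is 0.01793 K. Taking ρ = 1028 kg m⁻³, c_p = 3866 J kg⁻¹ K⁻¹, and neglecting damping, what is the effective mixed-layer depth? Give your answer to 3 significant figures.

43.1 m

ω = 2π / 86400 s = 7.27×10^-5 s⁻¹.
Required C = F₀ / (A ω) = 223.3 / (0.01793 × 7.27×10^-5) = 1.71×10^8 J/(m²·K).
D = C / (ρ c_p) = 1.71×10^8 / (1028 × 3866) = 43.1 m.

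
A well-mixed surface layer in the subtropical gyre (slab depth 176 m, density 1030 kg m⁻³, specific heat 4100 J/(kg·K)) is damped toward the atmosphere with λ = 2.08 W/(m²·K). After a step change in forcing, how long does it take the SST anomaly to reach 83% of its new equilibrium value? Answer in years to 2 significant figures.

20 years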